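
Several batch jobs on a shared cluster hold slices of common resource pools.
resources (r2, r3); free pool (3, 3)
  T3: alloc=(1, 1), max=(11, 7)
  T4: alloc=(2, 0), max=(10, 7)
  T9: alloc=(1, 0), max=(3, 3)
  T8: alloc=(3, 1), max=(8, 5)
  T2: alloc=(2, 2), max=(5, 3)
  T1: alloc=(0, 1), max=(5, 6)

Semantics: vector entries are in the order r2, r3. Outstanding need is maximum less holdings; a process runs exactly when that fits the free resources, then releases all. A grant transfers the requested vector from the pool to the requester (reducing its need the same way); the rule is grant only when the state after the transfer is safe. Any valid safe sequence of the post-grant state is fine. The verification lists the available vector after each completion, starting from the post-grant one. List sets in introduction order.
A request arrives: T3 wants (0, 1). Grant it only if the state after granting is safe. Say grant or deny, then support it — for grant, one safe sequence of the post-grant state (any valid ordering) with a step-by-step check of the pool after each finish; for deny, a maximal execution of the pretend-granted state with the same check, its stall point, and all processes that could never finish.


DENY — the pretend-granted state is unsafe.
Key observation: after T2, T8, T9, T1 the pool peaks at (9, 6), and each blocked process is short somewhere: T3 on r2; T4 on r3.
On the post-grant state, T2, T8, T9, T1 is a maximal run — nothing extends it. Check, step by step:
  pool = (3, 2)
  T2 needs (3, 1) <= (3, 2) -> finishes; pool += (2, 2) = (5, 4)
  T8 needs (5, 4) <= (5, 4) -> finishes; pool += (3, 1) = (8, 5)
  T9 needs (2, 3) <= (8, 5) -> finishes; pool += (1, 0) = (9, 5)
  T1 needs (5, 5) <= (9, 5) -> finishes; pool += (0, 1) = (9, 6)
  blocked: T3 wants (10, 5), pool (9, 6) — not enough r2
  blocked: T4 wants (8, 7), pool (9, 6) — not enough r3
Post-grant, the permanently blocked set is T3 and T4.


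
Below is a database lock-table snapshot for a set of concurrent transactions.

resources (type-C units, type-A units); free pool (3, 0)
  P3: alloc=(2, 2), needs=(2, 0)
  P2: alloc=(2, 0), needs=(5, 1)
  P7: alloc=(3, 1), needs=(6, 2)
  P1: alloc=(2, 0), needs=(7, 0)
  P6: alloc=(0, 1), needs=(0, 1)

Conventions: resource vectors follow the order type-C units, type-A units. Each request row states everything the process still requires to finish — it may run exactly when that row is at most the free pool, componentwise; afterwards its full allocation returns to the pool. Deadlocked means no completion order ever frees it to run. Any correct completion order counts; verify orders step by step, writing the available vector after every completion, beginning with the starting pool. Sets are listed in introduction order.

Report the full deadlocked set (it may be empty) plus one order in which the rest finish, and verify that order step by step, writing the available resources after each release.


Nothing here is deadlocked.
Key observation: beginning at P3, releases accumulate fast enough that every process eventually fits.
One completion order for the rest: P3, P2, P6, P7, P1. Step-by-step check:
  pool = (3, 0)
  P3: need (2, 0) fits (3, 0); releases (2, 2), pool now (5, 2)
  P2: need (5, 1) fits (5, 2); releases (2, 0), pool now (7, 2)
  P6: need (0, 1) fits (7, 2); releases (0, 1), pool now (7, 3)
  P7: need (6, 2) fits (7, 3); releases (3, 1), pool now (10, 4)
  P1: need (7, 0) fits (10, 4); releases (2, 0), pool now (12, 4)


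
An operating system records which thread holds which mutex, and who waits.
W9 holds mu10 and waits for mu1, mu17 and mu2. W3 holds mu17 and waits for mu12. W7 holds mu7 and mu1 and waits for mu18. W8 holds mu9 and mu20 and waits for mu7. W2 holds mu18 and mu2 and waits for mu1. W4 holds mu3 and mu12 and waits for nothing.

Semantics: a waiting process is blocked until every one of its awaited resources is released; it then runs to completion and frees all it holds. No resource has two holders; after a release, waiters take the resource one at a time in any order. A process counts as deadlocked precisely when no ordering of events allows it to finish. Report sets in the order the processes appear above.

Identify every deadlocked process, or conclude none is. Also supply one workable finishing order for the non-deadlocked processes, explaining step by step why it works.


Deadlocked: W9, W7, W8 and W2.
Key observation: the cycle W7 -> W2 -> W7 can never break — each member waits on the next; W9 and W8 wait into the deadlock from upstream.
One completion order for the rest: W4, W3.
Verifying each step:
  W4: no waits; runs immediately, freeing mu3 and mu12
  run W3 (all its waits — mu12 — are resolved); releases mu17


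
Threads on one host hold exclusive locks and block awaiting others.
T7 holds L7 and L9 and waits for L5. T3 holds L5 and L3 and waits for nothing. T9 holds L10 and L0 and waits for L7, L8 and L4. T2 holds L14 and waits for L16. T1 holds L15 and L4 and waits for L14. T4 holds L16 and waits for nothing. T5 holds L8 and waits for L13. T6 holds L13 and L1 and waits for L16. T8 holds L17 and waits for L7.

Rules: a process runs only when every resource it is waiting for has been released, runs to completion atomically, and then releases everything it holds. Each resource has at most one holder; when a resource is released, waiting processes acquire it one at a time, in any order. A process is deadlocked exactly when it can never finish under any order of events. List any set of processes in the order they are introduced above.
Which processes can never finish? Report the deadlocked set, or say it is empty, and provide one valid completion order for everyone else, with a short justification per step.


The deadlocked set is empty.
Key observation: the wait graph is acyclic; completion cascades from the unblocked processes through everyone else.
A valid finishing order for the others: T3, T4, T6, T7, T2, T1, T8, T5, T9.
Step-by-step check:
  run T3 (it waits on nothing); releases L5 and L3
  run T4 (it waits on nothing); releases L16
  T6: everything it awaited (L16) is free; runs, freeing L13 and L1
  T7: everything it awaited (L5) is free; runs, freeing L7 and L9
  T2: everything it awaited (L16) is free; runs, freeing L14
  T1: everything it awaited (L14) is free; runs, freeing L15 and L4
  T8: everything it awaited (L7) is free; runs, freeing L17
  T5: everything it awaited (L13) is free; runs, freeing L8
  T9: everything it awaited (L7, L8 and L4) is free; runs, freeing L10 and L0


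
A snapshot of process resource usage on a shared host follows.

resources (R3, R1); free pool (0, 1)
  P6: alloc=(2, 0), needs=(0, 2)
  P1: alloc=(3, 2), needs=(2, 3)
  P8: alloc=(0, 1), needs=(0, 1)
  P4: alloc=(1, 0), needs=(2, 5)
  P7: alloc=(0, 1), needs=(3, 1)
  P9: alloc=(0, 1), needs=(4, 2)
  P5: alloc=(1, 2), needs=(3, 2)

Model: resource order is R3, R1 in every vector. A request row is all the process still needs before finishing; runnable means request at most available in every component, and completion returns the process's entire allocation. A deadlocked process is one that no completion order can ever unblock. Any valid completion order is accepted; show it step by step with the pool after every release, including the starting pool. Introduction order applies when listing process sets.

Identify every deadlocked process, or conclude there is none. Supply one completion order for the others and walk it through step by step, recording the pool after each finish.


Deadlocked: P1, P4, P7, P9 and P5.
Key observation: after P8, P6 the pool peaks at (2, 2), and each blocked process is short somewhere: P1 on R1; P4 on R1; P7 on R3; P9 on R3; P5 on R3.
The rest can finish in the order P8, P6. Walking it through:
  pool = (0, 1)
  P8 needs (0, 1) <= (0, 1) -> finishes; pool += (0, 1) = (0, 2)
  P6 needs (0, 2) <= (0, 2) -> finishes; pool += (2, 0) = (2, 2)
The stuck group stays short no matter what:
  P1 still needs (2, 3) but only (2, 2) is free — short on R1
  P4 still needs (2, 5) but only (2, 2) is free — short on R1
  P7 still needs (3, 1) but only (2, 2) is free — short on R3
  P9 still needs (4, 2) but only (2, 2) is free — short on R3
  P5 still needs (3, 2) but only (2, 2) is free — short on R3


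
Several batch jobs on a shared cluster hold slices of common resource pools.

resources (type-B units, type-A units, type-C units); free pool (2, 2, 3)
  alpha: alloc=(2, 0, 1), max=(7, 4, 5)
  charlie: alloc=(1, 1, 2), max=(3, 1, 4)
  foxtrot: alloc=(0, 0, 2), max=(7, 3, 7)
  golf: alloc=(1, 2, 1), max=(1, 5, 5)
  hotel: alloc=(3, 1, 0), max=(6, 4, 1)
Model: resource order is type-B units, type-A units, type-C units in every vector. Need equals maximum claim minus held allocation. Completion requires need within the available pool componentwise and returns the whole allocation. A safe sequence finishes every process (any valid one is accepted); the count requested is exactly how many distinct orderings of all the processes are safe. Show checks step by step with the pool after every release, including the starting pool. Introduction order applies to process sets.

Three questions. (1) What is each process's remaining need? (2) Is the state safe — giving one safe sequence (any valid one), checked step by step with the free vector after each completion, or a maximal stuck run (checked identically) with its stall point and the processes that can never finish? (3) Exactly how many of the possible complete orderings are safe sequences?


(1) Need matrix, components ordered type-B units, type-A units, type-C units:
  alpha: (5, 4, 4)
  charlie: (2, 0, 2)
  foxtrot: (7, 3, 5)
  golf: (0, 3, 4)
  hotel: (3, 3, 1)
(2) SAFE, for example via the order charlie, golf, hotel, foxtrot, alpha.
Key observation: the order's first zero-slack moment is charlie ((2, 0, 2) needed, (2, 2, 3) free — a requested resource with nothing to spare).
Verifying each step:
  pool = (2, 2, 3)
  charlie: need (2, 0, 2) fits (2, 2, 3); releases (1, 1, 2), pool now (3, 3, 5)
  golf: need (0, 3, 4) fits (3, 3, 5); releases (1, 2, 1), pool now (4, 5, 6)
  hotel: need (3, 3, 1) fits (4, 5, 6); releases (3, 1, 0), pool now (7, 6, 6)
  foxtrot: need (7, 3, 5) fits (7, 6, 6); releases (0, 0, 2), pool now (7, 6, 8)
  alpha: need (5, 4, 4) fits (7, 6, 8); releases (2, 0, 1), pool now (9, 6, 9)
(3) The exact count: 6 of the possible complete orderings are safe sequences.


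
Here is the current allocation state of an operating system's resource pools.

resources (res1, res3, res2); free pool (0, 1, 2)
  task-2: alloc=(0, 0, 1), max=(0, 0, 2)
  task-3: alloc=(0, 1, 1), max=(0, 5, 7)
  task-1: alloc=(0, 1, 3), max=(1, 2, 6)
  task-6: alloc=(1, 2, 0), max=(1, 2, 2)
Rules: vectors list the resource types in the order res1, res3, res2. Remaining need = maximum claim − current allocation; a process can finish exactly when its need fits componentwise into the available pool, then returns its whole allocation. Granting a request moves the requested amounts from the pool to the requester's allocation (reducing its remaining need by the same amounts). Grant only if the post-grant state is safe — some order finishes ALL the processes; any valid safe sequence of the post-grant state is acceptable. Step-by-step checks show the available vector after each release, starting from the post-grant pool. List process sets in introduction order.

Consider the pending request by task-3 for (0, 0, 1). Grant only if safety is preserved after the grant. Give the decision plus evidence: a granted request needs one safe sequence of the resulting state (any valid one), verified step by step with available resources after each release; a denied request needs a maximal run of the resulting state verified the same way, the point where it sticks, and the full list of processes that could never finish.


DENY — the pretend-granted state is unsafe.
Key observation: the pool after task-2, task-6 is (1, 3, 2); every surviving request exceeds it in res2, so progress ends there.
On the post-grant state, task-2, task-6 is a maximal run — nothing extends it. Step-by-step check:
  pool = (0, 1, 1)
  run task-2 (needs (0, 0, 1), free (0, 1, 1)); after release of (0, 0, 1) the pool is (0, 1, 2)
  run task-6 (needs (0, 0, 2), free (0, 1, 2)); after release of (1, 2, 0) the pool is (1, 3, 2)
  task-3 cannot run: need (0, 4, 5) vs free (1, 3, 2) (insufficient res3 and res2)
  task-1 cannot run: need (1, 1, 3) vs free (1, 3, 2) (insufficient res2)
Processes that could never finish after the grant: task-3 and task-1.


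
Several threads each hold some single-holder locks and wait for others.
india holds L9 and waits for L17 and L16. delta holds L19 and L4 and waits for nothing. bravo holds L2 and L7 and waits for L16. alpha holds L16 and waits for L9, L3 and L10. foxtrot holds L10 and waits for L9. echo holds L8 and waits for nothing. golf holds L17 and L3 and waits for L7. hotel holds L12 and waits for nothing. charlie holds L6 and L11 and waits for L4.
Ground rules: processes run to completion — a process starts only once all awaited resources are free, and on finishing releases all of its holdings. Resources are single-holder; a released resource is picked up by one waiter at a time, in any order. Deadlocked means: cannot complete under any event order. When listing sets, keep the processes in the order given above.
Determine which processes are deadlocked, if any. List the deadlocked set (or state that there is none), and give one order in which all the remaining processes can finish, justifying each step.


The deadlocked set is india, bravo, alpha, foxtrot and golf.
Key observation: the wait chain closes on itself along india -> alpha -> india; bravo, foxtrot and golf are caught in further circular waits.
A valid finishing order for the others: hotel, delta, echo, charlie.
Walking it through:
  hotel waits on nothing -> runs at once and releases L12
  delta waits on nothing -> runs at once and releases L19 and L4
  echo waits on nothing -> runs at once and releases L8
  charlie waits on L4 — all released -> runs and releases L6 and L11


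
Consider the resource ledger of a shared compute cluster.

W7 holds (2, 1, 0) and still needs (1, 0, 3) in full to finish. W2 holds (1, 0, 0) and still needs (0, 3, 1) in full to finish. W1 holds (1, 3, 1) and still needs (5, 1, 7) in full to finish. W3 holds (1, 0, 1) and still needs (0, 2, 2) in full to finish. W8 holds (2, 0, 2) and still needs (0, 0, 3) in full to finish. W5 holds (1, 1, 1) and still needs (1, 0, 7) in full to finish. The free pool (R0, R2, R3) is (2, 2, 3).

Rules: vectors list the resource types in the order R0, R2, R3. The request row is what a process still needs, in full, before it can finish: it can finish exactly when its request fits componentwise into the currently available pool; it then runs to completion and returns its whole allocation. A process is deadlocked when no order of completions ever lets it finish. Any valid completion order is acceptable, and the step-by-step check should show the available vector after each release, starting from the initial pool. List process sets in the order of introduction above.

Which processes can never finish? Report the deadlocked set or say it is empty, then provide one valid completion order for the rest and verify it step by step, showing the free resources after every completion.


Deadlocked: W1 and W5.
Key observation: once W7, W3, W8, W2 finish, the pool peaks at (8, 3, 6) — and every remaining process still needs more R3 than that.
The rest can finish in the order W7, W3, W8, W2. Check, step by step:
  pool = (2, 2, 3)
  W7: need (1, 0, 3) fits (2, 2, 3); releases (2, 1, 0), pool now (4, 3, 3)
  W3: need (0, 2, 2) fits (4, 3, 3); releases (1, 0, 1), pool now (5, 3, 4)
  W8: need (0, 0, 3) fits (5, 3, 4); releases (2, 0, 2), pool now (7, 3, 6)
  W2: need (0, 3, 1) fits (7, 3, 6); releases (1, 0, 0), pool now (8, 3, 6)
The stuck group stays short no matter what:
  W1 still needs (5, 1, 7) but only (8, 3, 6) is free — short on R3
  W5 still needs (1, 0, 7) but only (8, 3, 6) is free — short on R3


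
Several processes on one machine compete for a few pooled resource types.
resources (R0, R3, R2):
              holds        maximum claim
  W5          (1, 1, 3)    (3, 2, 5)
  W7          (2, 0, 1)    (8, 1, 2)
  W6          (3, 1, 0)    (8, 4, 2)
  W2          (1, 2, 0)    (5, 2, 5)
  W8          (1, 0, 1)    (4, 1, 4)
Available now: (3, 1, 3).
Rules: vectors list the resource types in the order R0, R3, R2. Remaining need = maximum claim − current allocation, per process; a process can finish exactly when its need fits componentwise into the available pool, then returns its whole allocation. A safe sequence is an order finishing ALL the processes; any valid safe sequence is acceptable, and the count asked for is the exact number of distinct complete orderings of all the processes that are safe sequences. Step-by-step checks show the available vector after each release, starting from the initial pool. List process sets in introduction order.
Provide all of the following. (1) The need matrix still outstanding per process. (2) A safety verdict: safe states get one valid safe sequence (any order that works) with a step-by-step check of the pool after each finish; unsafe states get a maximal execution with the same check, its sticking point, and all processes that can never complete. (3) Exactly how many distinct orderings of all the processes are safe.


(1) Remaining need (order R0, R3, R2):
  W5: (2, 1, 2)
  W7: (6, 1, 1)
  W6: (5, 3, 2)
  W2: (4, 0, 5)
  W8: (3, 1, 3)
(2) SAFE. One safe sequence: W8, W5, W2, W7, W6.
Key observation: the order's first zero-slack moment is W8 ((3, 1, 3) needed, (3, 1, 3) free — a requested resource with nothing to spare).
Verifying each step:
  pool = (3, 1, 3)
  W8 needs (3, 1, 3) <= (3, 1, 3) -> finishes; pool += (1, 0, 1) = (4, 1, 4)
  W5 needs (2, 1, 2) <= (4, 1, 4) -> finishes; pool += (1, 1, 3) = (5, 2, 7)
  W2 needs (4, 0, 5) <= (5, 2, 7) -> finishes; pool += (1, 2, 0) = (6, 4, 7)
  W7 needs (6, 1, 1) <= (6, 4, 7) -> finishes; pool += (2, 0, 1) = (8, 4, 8)
  W6 needs (5, 3, 2) <= (8, 4, 8) -> finishes; pool += (3, 1, 0) = (11, 5, 8)
(3) Exactly 8 of the possible complete orderings are safe sequences.


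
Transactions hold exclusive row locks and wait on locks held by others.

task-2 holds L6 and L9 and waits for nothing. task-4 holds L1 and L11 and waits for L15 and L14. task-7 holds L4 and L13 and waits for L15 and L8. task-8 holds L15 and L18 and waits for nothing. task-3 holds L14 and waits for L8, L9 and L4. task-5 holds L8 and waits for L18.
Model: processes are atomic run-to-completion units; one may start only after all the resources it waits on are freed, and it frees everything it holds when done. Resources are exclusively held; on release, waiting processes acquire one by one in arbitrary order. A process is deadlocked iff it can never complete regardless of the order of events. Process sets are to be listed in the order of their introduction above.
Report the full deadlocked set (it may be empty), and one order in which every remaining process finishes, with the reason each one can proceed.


The deadlocked set is empty.
Key observation: there is no circular wait here — follow any chain and it reaches a process that is free to run now.
A valid finishing order for the others: task-8, task-5, task-7, task-2, task-3, task-4.
Walking it through:
  task-8 waits on nothing -> runs at once and releases L15 and L18
  run task-5 (all its waits — L18 — are resolved); releases L8
  run task-7 (all its waits — L15 and L8 — are resolved); releases L4 and L13
  task-2 waits on nothing -> runs at once and releases L6 and L9
  run task-3 (all its waits — L8, L9 and L4 — are resolved); releases L14
  run task-4 (all its waits — L15 and L14 — are resolved); releases L1 and L11


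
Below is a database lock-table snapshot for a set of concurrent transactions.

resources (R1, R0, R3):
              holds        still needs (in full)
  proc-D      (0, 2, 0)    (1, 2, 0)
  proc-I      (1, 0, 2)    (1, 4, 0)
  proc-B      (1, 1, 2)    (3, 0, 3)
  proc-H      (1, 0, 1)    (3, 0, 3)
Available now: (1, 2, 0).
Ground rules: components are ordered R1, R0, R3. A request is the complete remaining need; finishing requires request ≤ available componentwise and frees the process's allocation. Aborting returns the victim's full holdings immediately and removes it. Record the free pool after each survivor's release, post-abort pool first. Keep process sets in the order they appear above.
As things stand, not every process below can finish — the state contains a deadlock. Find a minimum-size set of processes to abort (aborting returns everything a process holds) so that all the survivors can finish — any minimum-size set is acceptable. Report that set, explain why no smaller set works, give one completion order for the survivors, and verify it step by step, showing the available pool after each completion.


Minimum abort set: proc-B.
Key observation: proc-H could never have finished before the abort; with (1, 1, 2) returned by proc-B, it fits at step 3.
Minimality: the empty abort set fails — the state is deadlocked as it stands.
One survivor order: proc-D, proc-I, proc-H. Walking it through (post-abort pool first):
  pool = (2, 3, 2)
  run proc-D (needs (1, 2, 0), free (2, 3, 2)); after release of (0, 2, 0) the pool is (2, 5, 2)
  run proc-I (needs (1, 4, 0), free (2, 5, 2)); after release of (1, 0, 2) the pool is (3, 5, 4)
  run proc-H (needs (3, 0, 3), free (3, 5, 4)); after release of (1, 0, 1) the pool is (4, 5, 5)


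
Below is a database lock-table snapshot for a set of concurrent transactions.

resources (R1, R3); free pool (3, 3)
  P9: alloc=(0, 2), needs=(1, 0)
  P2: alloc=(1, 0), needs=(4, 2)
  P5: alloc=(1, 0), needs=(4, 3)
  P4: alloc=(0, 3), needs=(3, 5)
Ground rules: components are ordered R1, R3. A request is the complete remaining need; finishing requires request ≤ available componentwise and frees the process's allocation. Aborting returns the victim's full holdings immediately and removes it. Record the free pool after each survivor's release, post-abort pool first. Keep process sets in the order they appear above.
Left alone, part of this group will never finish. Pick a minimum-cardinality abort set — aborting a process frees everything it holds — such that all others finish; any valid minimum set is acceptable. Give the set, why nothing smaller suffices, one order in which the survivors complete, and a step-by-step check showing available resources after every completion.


Minimum abort set: P2.
Key observation: the deadlocked P5 becomes finishable only because P2 released (1, 0); it completes at step 3 below.
No smaller set exists: with zero aborts the deadlock remains.
One survivor order: P9, P4, P5. Walking it through (post-abort pool first):
  pool = (4, 3)
  P9: need (1, 0) fits (4, 3); releases (0, 2), pool now (4, 5)
  P4: need (3, 5) fits (4, 5); releases (0, 3), pool now (4, 8)
  P5: need (4, 3) fits (4, 8); releases (1, 0), pool now (5, 8)


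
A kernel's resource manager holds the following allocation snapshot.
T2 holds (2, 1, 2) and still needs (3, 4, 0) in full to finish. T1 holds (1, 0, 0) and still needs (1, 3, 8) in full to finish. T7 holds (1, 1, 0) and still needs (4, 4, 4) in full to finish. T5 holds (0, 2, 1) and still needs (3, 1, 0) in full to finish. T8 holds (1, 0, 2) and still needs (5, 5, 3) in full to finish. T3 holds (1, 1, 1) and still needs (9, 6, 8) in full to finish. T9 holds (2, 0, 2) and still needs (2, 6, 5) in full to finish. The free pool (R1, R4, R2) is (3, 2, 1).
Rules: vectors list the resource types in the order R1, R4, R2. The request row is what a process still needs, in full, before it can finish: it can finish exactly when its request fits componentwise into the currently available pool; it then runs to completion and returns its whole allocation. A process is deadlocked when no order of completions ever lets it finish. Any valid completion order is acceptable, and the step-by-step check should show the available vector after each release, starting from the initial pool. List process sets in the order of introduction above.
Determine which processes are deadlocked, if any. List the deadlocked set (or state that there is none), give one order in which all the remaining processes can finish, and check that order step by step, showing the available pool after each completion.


The deadlocked set is empty.
Key observation: no deadlock: T5 fits now, and the freed resources carry the rest through.
A valid finishing order for the others: T5, T2, T8, T7, T9, T1, T3. Check, step by step:
  pool = (3, 2, 1)
  T5 needs (3, 1, 0) <= (3, 2, 1) -> finishes; pool += (0, 2, 1) = (3, 4, 2)
  T2 needs (3, 4, 0) <= (3, 4, 2) -> finishes; pool += (2, 1, 2) = (5, 5, 4)
  T8 needs (5, 5, 3) <= (5, 5, 4) -> finishes; pool += (1, 0, 2) = (6, 5, 6)
  T7 needs (4, 4, 4) <= (6, 5, 6) -> finishes; pool += (1, 1, 0) = (7, 6, 6)
  T9 needs (2, 6, 5) <= (7, 6, 6) -> finishes; pool += (2, 0, 2) = (9, 6, 8)
  T1 needs (1, 3, 8) <= (9, 6, 8) -> finishes; pool += (1, 0, 0) = (10, 6, 8)
  T3 needs (9, 6, 8) <= (10, 6, 8) -> finishes; pool += (1, 1, 1) = (11, 7, 9)


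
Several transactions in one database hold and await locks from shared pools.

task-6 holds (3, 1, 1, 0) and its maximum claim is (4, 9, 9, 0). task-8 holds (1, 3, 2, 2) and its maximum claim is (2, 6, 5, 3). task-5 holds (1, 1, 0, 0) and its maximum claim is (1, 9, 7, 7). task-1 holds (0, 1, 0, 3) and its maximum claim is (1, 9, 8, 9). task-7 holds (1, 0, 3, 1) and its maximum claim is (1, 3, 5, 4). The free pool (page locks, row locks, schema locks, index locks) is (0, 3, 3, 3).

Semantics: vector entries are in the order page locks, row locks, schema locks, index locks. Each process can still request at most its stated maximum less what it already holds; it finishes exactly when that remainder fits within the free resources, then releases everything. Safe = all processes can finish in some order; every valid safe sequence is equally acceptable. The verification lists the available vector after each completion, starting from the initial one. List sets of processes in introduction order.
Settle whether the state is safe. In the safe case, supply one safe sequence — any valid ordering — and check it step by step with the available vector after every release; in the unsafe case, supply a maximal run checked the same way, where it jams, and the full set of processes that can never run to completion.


UNSAFE — no complete ordering exists.
Key observation: row locks is the bottleneck — with task-7, task-8 done the pool holds (2, 6, 8, 6), short of every remaining need.
The run task-7, task-8 cannot be extended any further. Step-by-step check:
  pool = (0, 3, 3, 3)
  task-7 needs (0, 3, 2, 3) <= (0, 3, 3, 3) -> finishes; pool += (1, 0, 3, 1) = (1, 3, 6, 4)
  task-8 needs (1, 3, 3, 1) <= (1, 3, 6, 4) -> finishes; pool += (1, 3, 2, 2) = (2, 6, 8, 6)
  blocked: task-6 wants (1, 8, 8, 0), pool (2, 6, 8, 6) — not enough row locks
  blocked: task-5 wants (0, 8, 7, 7), pool (2, 6, 8, 6) — not enough row locks and index locks
  blocked: task-1 wants (1, 8, 8, 6), pool (2, 6, 8, 6) — not enough row locks
Processes that can never finish: task-6, task-5 and task-1.


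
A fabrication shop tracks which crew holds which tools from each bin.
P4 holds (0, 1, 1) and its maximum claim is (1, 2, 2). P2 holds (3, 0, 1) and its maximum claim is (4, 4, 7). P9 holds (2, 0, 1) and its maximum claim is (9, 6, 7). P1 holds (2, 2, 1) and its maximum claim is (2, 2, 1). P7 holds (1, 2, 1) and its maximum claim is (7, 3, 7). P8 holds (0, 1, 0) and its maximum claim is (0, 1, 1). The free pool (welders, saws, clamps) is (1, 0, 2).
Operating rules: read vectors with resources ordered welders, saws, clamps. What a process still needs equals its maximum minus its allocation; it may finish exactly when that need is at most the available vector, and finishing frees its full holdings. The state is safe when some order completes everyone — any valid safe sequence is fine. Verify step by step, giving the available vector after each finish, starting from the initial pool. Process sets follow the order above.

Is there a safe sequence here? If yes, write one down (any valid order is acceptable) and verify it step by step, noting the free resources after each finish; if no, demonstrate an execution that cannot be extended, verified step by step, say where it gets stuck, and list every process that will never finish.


UNSAFE.
Key observation: once P8, P4, P1 finish, the pool peaks at (3, 4, 4) — and every remaining process still needs more clamps than that.
A maximal execution: P8, P4, P1 — then nothing else fits. Verifying each step:
  pool = (1, 0, 2)
  P8: need (0, 0, 1) fits (1, 0, 2); releases (0, 1, 0), pool now (1, 1, 2)
  P4: need (1, 1, 1) fits (1, 1, 2); releases (0, 1, 1), pool now (1, 2, 3)
  P1: need (0, 0, 0) fits (1, 2, 3); releases (2, 2, 1), pool now (3, 4, 4)
  blocked: P2 wants (1, 4, 6), pool (3, 4, 4) — not enough clamps
  blocked: P9 wants (7, 6, 6), pool (3, 4, 4) — not enough welders, saws and clamps
  blocked: P7 wants (6, 1, 6), pool (3, 4, 4) — not enough welders and clamps
Permanently blocked: P2, P9 and P7.


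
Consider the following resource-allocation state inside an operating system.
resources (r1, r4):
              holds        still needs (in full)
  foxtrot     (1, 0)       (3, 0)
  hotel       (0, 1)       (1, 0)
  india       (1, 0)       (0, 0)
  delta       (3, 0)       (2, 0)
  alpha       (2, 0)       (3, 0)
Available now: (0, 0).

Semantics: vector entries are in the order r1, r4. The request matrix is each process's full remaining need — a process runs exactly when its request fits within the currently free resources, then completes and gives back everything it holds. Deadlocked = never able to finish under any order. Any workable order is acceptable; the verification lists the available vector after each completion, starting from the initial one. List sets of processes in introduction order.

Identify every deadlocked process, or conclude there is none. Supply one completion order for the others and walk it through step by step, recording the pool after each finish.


Deadlocked: foxtrot, delta and alpha.
Key observation: india, hotel can finish, but then (1, 1) is all there is, and the blocked group's r1 demands exceed it.
The rest can finish in the order india, hotel. Step-by-step check:
  pool = (0, 0)
  india needs (0, 0) <= (0, 0) -> finishes; pool += (1, 0) = (1, 0)
  hotel needs (1, 0) <= (1, 0) -> finishes; pool += (0, 1) = (1, 1)
The blocked processes can never fit:
  foxtrot cannot run: need (3, 0) vs free (1, 1) (insufficient r1)
  delta cannot run: need (2, 0) vs free (1, 1) (insufficient r1)
  alpha cannot run: need (3, 0) vs free (1, 1) (insufficient r1)


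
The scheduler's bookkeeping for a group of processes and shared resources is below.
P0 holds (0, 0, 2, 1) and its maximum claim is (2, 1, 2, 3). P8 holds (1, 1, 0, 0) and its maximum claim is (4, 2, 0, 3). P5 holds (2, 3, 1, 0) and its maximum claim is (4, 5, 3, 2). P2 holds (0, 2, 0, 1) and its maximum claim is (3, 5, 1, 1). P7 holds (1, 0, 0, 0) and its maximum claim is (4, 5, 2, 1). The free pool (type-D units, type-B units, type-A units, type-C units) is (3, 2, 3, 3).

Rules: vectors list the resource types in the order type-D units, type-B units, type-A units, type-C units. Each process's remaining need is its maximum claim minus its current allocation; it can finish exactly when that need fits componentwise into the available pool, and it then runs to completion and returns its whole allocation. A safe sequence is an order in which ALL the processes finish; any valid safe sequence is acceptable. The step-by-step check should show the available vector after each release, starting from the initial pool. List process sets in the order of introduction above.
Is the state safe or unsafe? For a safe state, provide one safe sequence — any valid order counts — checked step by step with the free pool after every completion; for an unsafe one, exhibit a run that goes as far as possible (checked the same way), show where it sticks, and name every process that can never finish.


The state is SAFE; one workable sequence: P8, P0, P2, P7, P5.
Key observation: P8 is the earliest step where a requested resource binds exactly: need (3, 1, 0, 3), pool (3, 2, 3, 3) at its turn.
Check, step by step:
  pool = (3, 2, 3, 3)
  P8 needs (3, 1, 0, 3) <= (3, 2, 3, 3) -> finishes; pool += (1, 1, 0, 0) = (4, 3, 3, 3)
  P0 needs (2, 1, 0, 2) <= (4, 3, 3, 3) -> finishes; pool += (0, 0, 2, 1) = (4, 3, 5, 4)
  P2 needs (3, 3, 1, 0) <= (4, 3, 5, 4) -> finishes; pool += (0, 2, 0, 1) = (4, 5, 5, 5)
  P7 needs (3, 5, 2, 1) <= (4, 5, 5, 5) -> finishes; pool += (1, 0, 0, 0) = (5, 5, 5, 5)
  P5 needs (2, 2, 2, 2) <= (5, 5, 5, 5) -> finishes; pool += (2, 3, 1, 0) = (7, 8, 6, 5)


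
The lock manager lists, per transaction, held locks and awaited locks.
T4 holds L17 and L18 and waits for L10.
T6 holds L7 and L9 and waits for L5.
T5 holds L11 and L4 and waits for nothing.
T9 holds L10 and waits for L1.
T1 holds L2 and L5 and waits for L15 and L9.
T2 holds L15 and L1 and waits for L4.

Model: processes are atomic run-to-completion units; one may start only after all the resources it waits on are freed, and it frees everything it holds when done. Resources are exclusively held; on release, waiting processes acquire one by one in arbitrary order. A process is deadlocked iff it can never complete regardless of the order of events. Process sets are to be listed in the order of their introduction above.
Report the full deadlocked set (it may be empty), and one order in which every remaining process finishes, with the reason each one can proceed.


Deadlocked set: T6 and T1.
Key observation: the cycle T6 -> T1 -> T6 can never break — each member waits on the next; no other process is dragged down with it.
One completion order for the rest: T5, T2, T9, T4.
Verifying each step:
  run T5 (it waits on nothing); releases L11 and L4
  run T2 (all its waits — L4 — are resolved); releases L15 and L1
  run T9 (all its waits — L1 — are resolved); releases L10
  run T4 (all its waits — L10 — are resolved); releases L17 and L18


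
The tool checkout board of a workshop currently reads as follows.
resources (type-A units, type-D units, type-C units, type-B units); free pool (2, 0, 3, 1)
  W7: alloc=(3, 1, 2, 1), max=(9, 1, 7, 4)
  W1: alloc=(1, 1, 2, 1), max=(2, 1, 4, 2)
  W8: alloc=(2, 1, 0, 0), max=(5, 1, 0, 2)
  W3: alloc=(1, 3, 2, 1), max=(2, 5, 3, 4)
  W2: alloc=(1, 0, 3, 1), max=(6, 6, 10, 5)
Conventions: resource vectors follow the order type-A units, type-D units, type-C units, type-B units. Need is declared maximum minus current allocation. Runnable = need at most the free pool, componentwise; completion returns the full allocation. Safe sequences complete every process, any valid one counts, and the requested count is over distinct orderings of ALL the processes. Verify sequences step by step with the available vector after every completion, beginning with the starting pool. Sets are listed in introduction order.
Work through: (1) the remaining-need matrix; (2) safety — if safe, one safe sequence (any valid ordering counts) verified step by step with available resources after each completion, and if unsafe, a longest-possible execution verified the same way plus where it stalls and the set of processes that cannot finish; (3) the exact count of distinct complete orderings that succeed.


(1) Outstanding need per process (order type-A units, type-D units, type-C units, type-B units):
  W7: (6, 0, 5, 3)
  W1: (1, 0, 2, 1)
  W8: (3, 0, 0, 2)
  W3: (1, 2, 1, 3)
  W2: (5, 6, 7, 4)
(2) The state is UNSAFE.
Key observation: the wall is type-B units: completing W1, W8 brings the pool only to (5, 2, 5, 2), and all the rest need more.
A maximal execution: W1, W8 — then nothing else fits. Verifying each step:
  pool = (2, 0, 3, 1)
  run W1 (needs (1, 0, 2, 1), free (2, 0, 3, 1)); after release of (1, 1, 2, 1) the pool is (3, 1, 5, 2)
  run W8 (needs (3, 0, 0, 2), free (3, 1, 5, 2)); after release of (2, 1, 0, 0) the pool is (5, 2, 5, 2)
  W7 still needs (6, 0, 5, 3) but only (5, 2, 5, 2) is free — short on type-A units and type-B units
  W3 still needs (1, 2, 1, 3) but only (5, 2, 5, 2) is free — short on type-B units
  W2 still needs (5, 6, 7, 4) but only (5, 2, 5, 2) is free — short on type-D units, type-C units and type-B units
Never able to finish: W7, W3 and W2.
(3) The exact count: 0 of the possible complete orderings are safe sequences.


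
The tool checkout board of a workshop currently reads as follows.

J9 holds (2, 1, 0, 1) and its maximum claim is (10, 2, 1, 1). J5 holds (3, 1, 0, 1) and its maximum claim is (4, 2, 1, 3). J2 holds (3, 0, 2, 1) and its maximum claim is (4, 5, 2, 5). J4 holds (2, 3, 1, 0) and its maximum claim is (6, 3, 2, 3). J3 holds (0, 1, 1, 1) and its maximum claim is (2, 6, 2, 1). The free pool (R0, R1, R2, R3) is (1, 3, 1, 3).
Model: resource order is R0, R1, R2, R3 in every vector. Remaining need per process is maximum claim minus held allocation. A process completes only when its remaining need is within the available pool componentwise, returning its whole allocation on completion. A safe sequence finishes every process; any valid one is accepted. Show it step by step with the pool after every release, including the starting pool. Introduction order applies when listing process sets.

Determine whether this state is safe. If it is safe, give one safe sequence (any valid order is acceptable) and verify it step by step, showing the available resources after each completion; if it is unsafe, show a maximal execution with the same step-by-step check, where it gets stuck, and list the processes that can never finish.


SAFE. One safe sequence: J5, J4, J2, J9, J3.
Key observation: J5 is the earliest step where a requested resource binds exactly: need (1, 1, 1, 2), pool (1, 3, 1, 3) at its turn.
Verifying each step:
  pool = (1, 3, 1, 3)
  J5 needs (1, 1, 1, 2) <= (1, 3, 1, 3) -> finishes; pool += (3, 1, 0, 1) = (4, 4, 1, 4)
  J4 needs (4, 0, 1, 3) <= (4, 4, 1, 4) -> finishes; pool += (2, 3, 1, 0) = (6, 7, 2, 4)
  J2 needs (1, 5, 0, 4) <= (6, 7, 2, 4) -> finishes; pool += (3, 0, 2, 1) = (9, 7, 4, 5)
  J9 needs (8, 1, 1, 0) <= (9, 7, 4, 5) -> finishes; pool += (2, 1, 0, 1) = (11, 8, 4, 6)
  J3 needs (2, 5, 1, 0) <= (11, 8, 4, 6) -> finishes; pool += (0, 1, 1, 1) = (11, 9, 5, 7)


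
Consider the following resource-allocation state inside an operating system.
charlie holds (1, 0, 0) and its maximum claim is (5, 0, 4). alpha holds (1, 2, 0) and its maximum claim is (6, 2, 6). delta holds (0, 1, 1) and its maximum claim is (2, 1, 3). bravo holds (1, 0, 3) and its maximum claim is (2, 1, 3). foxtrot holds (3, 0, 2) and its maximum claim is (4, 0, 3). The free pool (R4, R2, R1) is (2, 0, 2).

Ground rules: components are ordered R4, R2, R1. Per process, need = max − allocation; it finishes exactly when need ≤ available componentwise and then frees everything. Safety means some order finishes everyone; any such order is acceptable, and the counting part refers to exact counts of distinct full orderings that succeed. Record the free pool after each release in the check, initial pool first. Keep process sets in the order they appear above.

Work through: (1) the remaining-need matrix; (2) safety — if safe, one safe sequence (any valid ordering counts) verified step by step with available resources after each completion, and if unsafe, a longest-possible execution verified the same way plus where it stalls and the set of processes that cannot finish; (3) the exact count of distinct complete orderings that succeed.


(1) Outstanding need per process (order R4, R2, R1):
  charlie: (4, 0, 4)
  alpha: (5, 0, 6)
  delta: (2, 0, 2)
  bravo: (1, 1, 0)
  foxtrot: (1, 0, 1)
(2) SAFE. One safe sequence: foxtrot, charlie, delta, bravo, alpha.
Key observation: the first exact fit in this order is charlie — it needs (4, 0, 4) with (5, 0, 4) free, meeting a requested resource to the last unit.
Check, step by step:
  pool = (2, 0, 2)
  foxtrot needs (1, 0, 1) <= (2, 0, 2) -> finishes; pool += (3, 0, 2) = (5, 0, 4)
  charlie needs (4, 0, 4) <= (5, 0, 4) -> finishes; pool += (1, 0, 0) = (6, 0, 4)
  delta needs (2, 0, 2) <= (6, 0, 4) -> finishes; pool += (0, 1, 1) = (6, 1, 5)
  bravo needs (1, 1, 0) <= (6, 1, 5) -> finishes; pool += (1, 0, 3) = (7, 1, 8)
  alpha needs (5, 0, 6) <= (7, 1, 8) -> finishes; pool += (1, 2, 0) = (8, 3, 8)
(3) Exactly 9 of the possible complete orderings are safe sequences.
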